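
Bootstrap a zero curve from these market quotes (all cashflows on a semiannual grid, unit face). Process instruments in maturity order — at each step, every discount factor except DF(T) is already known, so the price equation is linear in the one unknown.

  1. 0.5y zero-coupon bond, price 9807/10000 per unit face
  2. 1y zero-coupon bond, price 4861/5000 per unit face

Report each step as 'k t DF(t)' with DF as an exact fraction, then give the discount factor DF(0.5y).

1 1/2 9807/10000
2 1 4861/5000
DF(0.5y) = 9807/10000 ≈ 0.980700

step 1 [0.5y] zero: DF = P = 9807/10000 ≈ 0.980700
step 2 [1y] zero: DF = P = 4861/5000 ≈ 0.972200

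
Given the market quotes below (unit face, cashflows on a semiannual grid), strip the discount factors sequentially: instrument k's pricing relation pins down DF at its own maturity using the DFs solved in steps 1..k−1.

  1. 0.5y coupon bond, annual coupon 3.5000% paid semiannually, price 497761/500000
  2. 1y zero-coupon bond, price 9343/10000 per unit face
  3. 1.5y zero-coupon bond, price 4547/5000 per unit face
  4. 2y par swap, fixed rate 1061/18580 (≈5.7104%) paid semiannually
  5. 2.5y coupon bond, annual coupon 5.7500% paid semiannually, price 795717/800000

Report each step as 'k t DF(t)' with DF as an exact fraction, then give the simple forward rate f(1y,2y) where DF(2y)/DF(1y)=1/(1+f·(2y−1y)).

step 1 [0.5y] bond c/2=7/400: DF=(497761/500000 − 7/400·(0))/(1+7/400) = 1223/1250 ≈ 0.978400
step 2 [1y] zero: DF = P = 9343/10000 ≈ 0.934300
step 3 [1.5y] zero: DF = P = 4547/5000 ≈ 0.909400
step 4 [2y] swap r/2=1061/37160: DF=(1 − 1061/37160·(0.978400+0.934300+0.909400))/(1+1061/37160) = 8939/10000 ≈ 0.893900
step 5 [2.5y] bond c/2=23/800: DF=(795717/800000 − 23/800·(0.978400+0.934300+0.909400+0.893900))/(1+23/800) = 863/1000 ≈ 0.863000

1 1/2 1223/1250
2 1 9343/10000
3 3/2 4547/5000
4 2 8939/10000
5 5/2 863/1000
f(1y,2y) = ((9343/10000)/(8939/10000) − 1)/(1) = 404/8939 ≈ 4.5195%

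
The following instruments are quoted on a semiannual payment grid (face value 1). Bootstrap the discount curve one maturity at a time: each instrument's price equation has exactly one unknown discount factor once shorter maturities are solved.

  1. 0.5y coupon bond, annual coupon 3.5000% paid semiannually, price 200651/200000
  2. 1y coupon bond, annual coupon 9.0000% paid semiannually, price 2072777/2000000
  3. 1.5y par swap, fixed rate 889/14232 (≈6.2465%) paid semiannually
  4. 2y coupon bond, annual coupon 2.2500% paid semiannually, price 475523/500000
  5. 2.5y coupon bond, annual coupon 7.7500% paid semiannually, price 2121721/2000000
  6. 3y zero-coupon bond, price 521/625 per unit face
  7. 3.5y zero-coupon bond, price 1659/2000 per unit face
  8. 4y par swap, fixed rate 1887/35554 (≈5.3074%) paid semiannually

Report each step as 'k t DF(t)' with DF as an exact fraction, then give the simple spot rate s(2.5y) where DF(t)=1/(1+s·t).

step 1 [0.5y] bond c/2=7/400: DF=(200651/200000 − 7/400·(0))/(1+7/400) = 493/500 ≈ 0.986000
step 2 [1y] bond c/2=9/200: DF=(2072777/2000000 − 9/200·(0.986000))/(1+9/200) = 9493/10000 ≈ 0.949300
step 3 [1.5y] swap r/2=889/28464: DF=(1 − 889/28464·(0.986000+0.949300))/(1+889/28464) = 9111/10000 ≈ 0.911100
step 4 [2y] bond c/2=9/800: DF=(475523/500000 − 9/800·(0.986000+0.949300+0.911100))/(1+9/800) = 568/625 ≈ 0.908800
step 5 [2.5y] bond c/2=31/800: DF=(2121721/2000000 − 31/800·(0.986000+0.949300+0.911100+0.908800))/(1+31/800) = 2203/2500 ≈ 0.881200
step 6 [3y] zero: DF = P = 521/625 ≈ 0.833600
step 7 [3.5y] zero: DF = P = 1659/2000 ≈ 0.829500
step 8 [4y] swap r/2=1887/71108: DF=(1 − 1887/71108·(0.986000+0.949300+0.911100+0.908800+0.881200+0.833600+0.829500))/(1+1887/71108) = 8113/10000 ≈ 0.811300

1 1/2 493/500
2 1 9493/10000
3 3/2 9111/10000
4 2 568/625
5 5/2 2203/2500
6 3 521/625
7 7/2 1659/2000
8 4 8113/10000
s(2.5y) = (1/(2203/2500) − 1)/(5/2) = 594/11015 ≈ 5.3926%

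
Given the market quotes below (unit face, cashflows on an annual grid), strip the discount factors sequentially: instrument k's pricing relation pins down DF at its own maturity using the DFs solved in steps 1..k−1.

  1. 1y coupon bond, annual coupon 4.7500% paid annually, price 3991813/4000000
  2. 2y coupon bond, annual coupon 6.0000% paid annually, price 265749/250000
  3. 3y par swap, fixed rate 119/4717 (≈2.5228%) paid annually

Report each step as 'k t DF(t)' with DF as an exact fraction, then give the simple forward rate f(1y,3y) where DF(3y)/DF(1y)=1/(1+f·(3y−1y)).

1 1 9527/10000
2 2 9489/10000
3 3 4643/5000
f(1y,3y) = ((9527/10000)/(4643/5000) − 1)/(2) = 241/18572 ≈ 1.2977%

step 1 [1y] bond c/1=19/400: DF=(3991813/4000000 − 19/400·(0))/(1+19/400) = 9527/10000 ≈ 0.952700
step 2 [2y] bond c/1=3/50: DF=(265749/250000 − 3/50·(0.952700))/(1+3/50) = 9489/10000 ≈ 0.948900
step 3 [3y] swap r/1=119/4717: DF=(1 − 119/4717·(0.952700+0.948900))/(1+119/4717) = 4643/5000 ≈ 0.928600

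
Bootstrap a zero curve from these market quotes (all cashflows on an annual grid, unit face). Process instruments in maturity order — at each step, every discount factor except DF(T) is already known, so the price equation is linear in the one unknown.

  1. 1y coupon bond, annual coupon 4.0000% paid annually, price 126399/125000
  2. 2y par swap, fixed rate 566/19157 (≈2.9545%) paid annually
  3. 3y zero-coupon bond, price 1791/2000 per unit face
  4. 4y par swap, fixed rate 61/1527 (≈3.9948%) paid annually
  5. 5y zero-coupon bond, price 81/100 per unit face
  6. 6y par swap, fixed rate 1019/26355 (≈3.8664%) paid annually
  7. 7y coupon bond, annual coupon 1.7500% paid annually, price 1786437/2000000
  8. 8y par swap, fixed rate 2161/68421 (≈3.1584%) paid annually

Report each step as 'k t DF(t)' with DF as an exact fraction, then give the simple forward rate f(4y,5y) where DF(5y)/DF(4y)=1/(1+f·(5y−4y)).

step 1 [1y] bond c/1=1/25: DF=(126399/125000 − 1/25·(0))/(1+1/25) = 9723/10000 ≈ 0.972300
step 2 [2y] swap r/1=566/19157: DF=(1 − 566/19157·(0.972300))/(1+566/19157) = 4717/5000 ≈ 0.943400
step 3 [3y] zero: DF = P = 1791/2000 ≈ 0.895500
step 4 [4y] swap r/1=61/1527: DF=(1 − 61/1527·(0.972300+0.943400+0.895500))/(1+61/1527) = 1067/1250 ≈ 0.853600
step 5 [5y] zero: DF = P = 81/100 ≈ 0.810000
step 6 [6y] swap r/1=1019/26355: DF=(1 − 1019/26355·(0.972300+0.943400+0.895500+0.853600+0.810000))/(1+1019/26355) = 3981/5000 ≈ 0.796200
step 7 [7y] bond c/1=7/400: DF=(1786437/2000000 − 7/400·(0.972300+0.943400+0.895500+0.853600+0.810000+0.796200))/(1+7/400) = 492/625 ≈ 0.787200
step 8 [8y] swap r/1=2161/68421: DF=(1 − 2161/68421·(0.972300+0.943400+0.895500+0.853600+0.810000+0.796200+0.787200))/(1+2161/68421) = 7839/10000 ≈ 0.783900

1 1 9723/10000
2 2 4717/5000
3 3 1791/2000
4 4 1067/1250
5 5 81/100
6 6 3981/5000
7 7 492/625
8 8 7839/10000
f(4y,5y) = ((1067/1250)/(81/100) − 1)/(1) = 109/2025 ≈ 5.3827%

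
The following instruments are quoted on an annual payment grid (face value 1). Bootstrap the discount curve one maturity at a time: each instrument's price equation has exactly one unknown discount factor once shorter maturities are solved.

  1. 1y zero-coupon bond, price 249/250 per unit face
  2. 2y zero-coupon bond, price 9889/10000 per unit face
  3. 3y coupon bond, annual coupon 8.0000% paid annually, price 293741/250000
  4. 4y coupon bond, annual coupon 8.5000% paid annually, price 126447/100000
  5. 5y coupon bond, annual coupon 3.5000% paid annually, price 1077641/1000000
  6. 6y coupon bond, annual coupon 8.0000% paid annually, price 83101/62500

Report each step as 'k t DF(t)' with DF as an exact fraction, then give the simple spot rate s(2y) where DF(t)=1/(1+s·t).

step 1 [1y] zero: DF = P = 249/250 ≈ 0.996000
step 2 [2y] zero: DF = P = 9889/10000 ≈ 0.988900
step 3 [3y] bond c/1=2/25: DF=(293741/250000 − 2/25·(0.996000+0.988900))/(1+2/25) = 9409/10000 ≈ 0.940900
step 4 [4y] bond c/1=17/200: DF=(126447/100000 − 17/200·(0.996000+0.988900+0.940900))/(1+17/200) = 4681/5000 ≈ 0.936200
step 5 [5y] bond c/1=7/200: DF=(1077641/1000000 − 7/200·(0.996000+0.988900+0.940900+0.936200))/(1+7/200) = 4553/5000 ≈ 0.910600
step 6 [6y] bond c/1=2/25: DF=(83101/62500 − 2/25·(0.996000+0.988900+0.940900+0.936200+0.910600))/(1+2/25) = 1097/1250 ≈ 0.877600

1 1 249/250
2 2 9889/10000
3 3 9409/10000
4 4 4681/5000
5 5 4553/5000
6 6 1097/1250
s(2y) = (1/(9889/10000) − 1)/(2) = 111/19778 ≈ 0.5612%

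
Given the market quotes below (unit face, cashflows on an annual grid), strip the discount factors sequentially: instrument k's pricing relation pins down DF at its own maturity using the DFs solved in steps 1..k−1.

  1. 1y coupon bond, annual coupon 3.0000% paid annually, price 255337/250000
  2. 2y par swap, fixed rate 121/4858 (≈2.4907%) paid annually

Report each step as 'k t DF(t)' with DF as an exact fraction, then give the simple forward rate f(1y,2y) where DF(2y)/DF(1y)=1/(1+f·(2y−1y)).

1 1 2479/2500
2 2 2379/2500
f(1y,2y) = ((2479/2500)/(2379/2500) − 1)/(1) = 100/2379 ≈ 4.2034%

step 1 [1y] bond c/1=3/100: DF=(255337/250000 − 3/100·(0))/(1+3/100) = 2479/2500 ≈ 0.991600
step 2 [2y] swap r/1=121/4858: DF=(1 − 121/4858·(0.991600))/(1+121/4858) = 2379/2500 ≈ 0.951600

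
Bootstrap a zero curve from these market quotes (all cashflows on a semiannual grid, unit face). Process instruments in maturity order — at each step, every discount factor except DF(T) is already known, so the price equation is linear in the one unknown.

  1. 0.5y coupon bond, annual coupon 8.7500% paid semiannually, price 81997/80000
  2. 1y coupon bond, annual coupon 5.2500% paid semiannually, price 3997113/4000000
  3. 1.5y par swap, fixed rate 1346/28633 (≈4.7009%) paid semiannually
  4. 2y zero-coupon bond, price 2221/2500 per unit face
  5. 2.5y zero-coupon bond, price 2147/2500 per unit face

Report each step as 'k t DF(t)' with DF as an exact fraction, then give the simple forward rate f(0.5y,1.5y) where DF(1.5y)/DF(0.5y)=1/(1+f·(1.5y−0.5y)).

step 1 [0.5y] bond c/2=7/160: DF=(81997/80000 − 7/160·(0))/(1+7/160) = 491/500 ≈ 0.982000
step 2 [1y] bond c/2=21/800: DF=(3997113/4000000 − 21/800·(0.982000))/(1+21/800) = 4743/5000 ≈ 0.948600
step 3 [1.5y] swap r/2=673/28633: DF=(1 − 673/28633·(0.982000+0.948600))/(1+673/28633) = 9327/10000 ≈ 0.932700
step 4 [2y] zero: DF = P = 2221/2500 ≈ 0.888400
step 5 [2.5y] zero: DF = P = 2147/2500 ≈ 0.858800

1 1/2 491/500
2 1 4743/5000
3 3/2 9327/10000
4 2 2221/2500
5 5/2 2147/2500
f(0.5y,1.5y) = ((491/500)/(9327/10000) − 1)/(1) = 493/9327 ≈ 5.2857%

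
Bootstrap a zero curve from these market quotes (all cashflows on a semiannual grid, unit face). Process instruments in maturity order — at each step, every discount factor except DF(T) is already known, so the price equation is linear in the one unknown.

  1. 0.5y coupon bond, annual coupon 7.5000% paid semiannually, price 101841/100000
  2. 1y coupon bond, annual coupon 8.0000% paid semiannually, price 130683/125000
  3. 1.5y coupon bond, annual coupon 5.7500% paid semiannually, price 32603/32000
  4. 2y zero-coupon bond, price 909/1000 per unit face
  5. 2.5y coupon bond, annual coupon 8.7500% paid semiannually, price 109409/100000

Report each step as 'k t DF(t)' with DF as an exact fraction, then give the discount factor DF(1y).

step 1 [0.5y] bond c/2=3/80: DF=(101841/100000 − 3/80·(0))/(1+3/80) = 1227/1250 ≈ 0.981600
step 2 [1y] bond c/2=1/25: DF=(130683/125000 − 1/25·(0.981600))/(1+1/25) = 387/400 ≈ 0.967500
step 3 [1.5y] bond c/2=23/800: DF=(32603/32000 − 23/800·(0.981600+0.967500))/(1+23/800) = 9359/10000 ≈ 0.935900
step 4 [2y] zero: DF = P = 909/1000 ≈ 0.909000
step 5 [2.5y] bond c/2=7/160: DF=(109409/100000 − 7/160·(0.981600+0.967500+0.935900+0.909000))/(1+7/160) = 2223/2500 ≈ 0.889200

1 1/2 1227/1250
2 1 387/400
3 3/2 9359/10000
4 2 909/1000
5 5/2 2223/2500
DF(1y) = 387/400 ≈ 0.967500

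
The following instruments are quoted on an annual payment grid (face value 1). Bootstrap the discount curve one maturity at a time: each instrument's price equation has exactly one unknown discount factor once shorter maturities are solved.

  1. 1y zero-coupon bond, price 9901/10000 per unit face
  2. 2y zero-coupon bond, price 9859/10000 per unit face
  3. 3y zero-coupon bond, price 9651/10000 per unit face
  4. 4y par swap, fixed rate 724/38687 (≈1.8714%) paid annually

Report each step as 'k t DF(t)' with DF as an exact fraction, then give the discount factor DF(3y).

1 1 9901/10000
2 2 9859/10000
3 3 9651/10000
4 4 2319/2500
DF(3y) = 9651/10000 ≈ 0.965100

step 1 [1y] zero: DF = P = 9901/10000 ≈ 0.990100
step 2 [2y] zero: DF = P = 9859/10000 ≈ 0.985900
step 3 [3y] zero: DF = P = 9651/10000 ≈ 0.965100
step 4 [4y] swap r/1=724/38687: DF=(1 − 724/38687·(0.990100+0.985900+0.965100))/(1+724/38687) = 2319/2500 ≈ 0.927600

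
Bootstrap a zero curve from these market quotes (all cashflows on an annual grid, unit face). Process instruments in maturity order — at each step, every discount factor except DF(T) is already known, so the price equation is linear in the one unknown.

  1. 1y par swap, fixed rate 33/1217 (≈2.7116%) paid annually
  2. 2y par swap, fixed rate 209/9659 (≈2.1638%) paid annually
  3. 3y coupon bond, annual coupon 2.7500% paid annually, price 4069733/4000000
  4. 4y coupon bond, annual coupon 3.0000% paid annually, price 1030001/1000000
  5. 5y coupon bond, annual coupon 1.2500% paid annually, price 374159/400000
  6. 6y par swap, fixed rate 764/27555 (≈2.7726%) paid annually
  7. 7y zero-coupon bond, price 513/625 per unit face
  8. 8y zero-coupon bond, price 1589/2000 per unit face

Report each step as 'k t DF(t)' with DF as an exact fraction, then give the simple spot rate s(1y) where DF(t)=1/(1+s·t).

step 1 [1y] swap r/1=33/1217: DF=(1 − 33/1217·(0))/(1+33/1217) = 1217/1250 ≈ 0.973600
step 2 [2y] swap r/1=209/9659: DF=(1 − 209/9659·(0.973600))/(1+209/9659) = 4791/5000 ≈ 0.958200
step 3 [3y] bond c/1=11/400: DF=(4069733/4000000 − 11/400·(0.973600+0.958200))/(1+11/400) = 1877/2000 ≈ 0.938500
step 4 [4y] bond c/1=3/100: DF=(1030001/1000000 − 3/100·(0.973600+0.958200+0.938500))/(1+3/100) = 2291/2500 ≈ 0.916400
step 5 [5y] bond c/1=1/80: DF=(374159/400000 − 1/80·(0.973600+0.958200+0.938500+0.916400))/(1+1/80) = 8771/10000 ≈ 0.877100
step 6 [6y] swap r/1=764/27555: DF=(1 − 764/27555·(0.973600+0.958200+0.938500+0.916400+0.877100))/(1+764/27555) = 1059/1250 ≈ 0.847200
step 7 [7y] zero: DF = P = 513/625 ≈ 0.820800
step 8 [8y] zero: DF = P = 1589/2000 ≈ 0.794500

1 1 1217/1250
2 2 4791/5000
3 3 1877/2000
4 4 2291/2500
5 5 8771/10000
6 6 1059/1250
7 7 513/625
8 8 1589/2000
s(1y) = (1/(1217/1250) − 1)/(1) = 33/1217 ≈ 2.7116%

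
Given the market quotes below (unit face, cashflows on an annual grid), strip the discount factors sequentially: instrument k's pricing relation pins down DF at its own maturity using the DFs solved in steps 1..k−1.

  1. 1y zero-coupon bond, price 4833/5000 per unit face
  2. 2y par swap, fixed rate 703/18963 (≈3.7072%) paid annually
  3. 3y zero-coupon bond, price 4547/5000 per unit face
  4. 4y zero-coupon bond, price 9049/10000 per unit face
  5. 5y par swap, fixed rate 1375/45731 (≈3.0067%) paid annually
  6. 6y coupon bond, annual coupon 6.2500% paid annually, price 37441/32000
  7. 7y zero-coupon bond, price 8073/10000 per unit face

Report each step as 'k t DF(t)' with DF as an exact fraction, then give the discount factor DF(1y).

1 1 4833/5000
2 2 9297/10000
3 3 4547/5000
4 4 9049/10000
5 5 69/80
6 6 4161/5000
7 7 8073/10000
DF(1y) = 4833/5000 ≈ 0.966600

step 1 [1y] zero: DF = P = 4833/5000 ≈ 0.966600
step 2 [2y] swap r/1=703/18963: DF=(1 − 703/18963·(0.966600))/(1+703/18963) = 9297/10000 ≈ 0.929700
step 3 [3y] zero: DF = P = 4547/5000 ≈ 0.909400
step 4 [4y] zero: DF = P = 9049/10000 ≈ 0.904900
step 5 [5y] swap r/1=1375/45731: DF=(1 − 1375/45731·(0.966600+0.929700+0.909400+0.904900))/(1+1375/45731) = 69/80 ≈ 0.862500
step 6 [6y] bond c/1=1/16: DF=(37441/32000 − 1/16·(0.966600+0.929700+0.909400+0.904900+0.862500))/(1+1/16) = 4161/5000 ≈ 0.832200
step 7 [7y] zero: DF = P = 8073/10000 ≈ 0.807300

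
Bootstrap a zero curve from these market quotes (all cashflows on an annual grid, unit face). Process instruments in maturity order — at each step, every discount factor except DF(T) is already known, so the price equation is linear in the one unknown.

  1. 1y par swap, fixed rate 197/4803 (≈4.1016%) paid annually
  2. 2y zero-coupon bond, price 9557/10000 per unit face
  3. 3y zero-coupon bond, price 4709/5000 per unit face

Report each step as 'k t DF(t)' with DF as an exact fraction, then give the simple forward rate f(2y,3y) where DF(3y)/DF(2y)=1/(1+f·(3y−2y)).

1 1 4803/5000
2 2 9557/10000
3 3 4709/5000
f(2y,3y) = ((9557/10000)/(4709/5000) − 1)/(1) = 139/9418 ≈ 1.4759%

step 1 [1y] swap r/1=197/4803: DF=(1 − 197/4803·(0))/(1+197/4803) = 4803/5000 ≈ 0.960600
step 2 [2y] zero: DF = P = 9557/10000 ≈ 0.955700
step 3 [3y] zero: DF = P = 4709/5000 ≈ 0.941800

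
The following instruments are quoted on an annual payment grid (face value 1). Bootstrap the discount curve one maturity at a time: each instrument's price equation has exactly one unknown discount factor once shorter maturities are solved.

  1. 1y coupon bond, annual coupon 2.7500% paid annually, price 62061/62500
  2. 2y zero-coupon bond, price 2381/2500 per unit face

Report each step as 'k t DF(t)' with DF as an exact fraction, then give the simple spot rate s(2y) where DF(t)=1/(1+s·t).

step 1 [1y] bond c/1=11/400: DF=(62061/62500 − 11/400·(0))/(1+11/400) = 604/625 ≈ 0.966400
step 2 [2y] zero: DF = P = 2381/2500 ≈ 0.952400

1 1 604/625
2 2 2381/2500
s(2y) = (1/(2381/2500) − 1)/(2) = 119/4762 ≈ 2.4990%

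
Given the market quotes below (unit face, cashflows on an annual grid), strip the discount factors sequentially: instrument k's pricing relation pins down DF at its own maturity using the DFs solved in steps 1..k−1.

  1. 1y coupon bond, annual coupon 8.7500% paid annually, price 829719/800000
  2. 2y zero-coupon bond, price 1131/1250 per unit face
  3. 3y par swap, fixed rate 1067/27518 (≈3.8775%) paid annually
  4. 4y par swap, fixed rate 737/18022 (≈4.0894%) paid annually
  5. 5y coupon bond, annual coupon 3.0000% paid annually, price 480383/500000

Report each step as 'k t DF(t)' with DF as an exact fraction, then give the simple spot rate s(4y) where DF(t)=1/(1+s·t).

step 1 [1y] bond c/1=7/80: DF=(829719/800000 − 7/80·(0))/(1+7/80) = 9537/10000 ≈ 0.953700
step 2 [2y] zero: DF = P = 1131/1250 ≈ 0.904800
step 3 [3y] swap r/1=1067/27518: DF=(1 − 1067/27518·(0.953700+0.904800))/(1+1067/27518) = 8933/10000 ≈ 0.893300
step 4 [4y] swap r/1=737/18022: DF=(1 − 737/18022·(0.953700+0.904800+0.893300))/(1+737/18022) = 4263/5000 ≈ 0.852600
step 5 [5y] bond c/1=3/100: DF=(480383/500000 − 3/100·(0.953700+0.904800+0.893300+0.852600))/(1+3/100) = 4139/5000 ≈ 0.827800

1 1 9537/10000
2 2 1131/1250
3 3 8933/10000
4 4 4263/5000
5 5 4139/5000
s(4y) = (1/(4263/5000) − 1)/(4) = 737/17052 ≈ 4.3221%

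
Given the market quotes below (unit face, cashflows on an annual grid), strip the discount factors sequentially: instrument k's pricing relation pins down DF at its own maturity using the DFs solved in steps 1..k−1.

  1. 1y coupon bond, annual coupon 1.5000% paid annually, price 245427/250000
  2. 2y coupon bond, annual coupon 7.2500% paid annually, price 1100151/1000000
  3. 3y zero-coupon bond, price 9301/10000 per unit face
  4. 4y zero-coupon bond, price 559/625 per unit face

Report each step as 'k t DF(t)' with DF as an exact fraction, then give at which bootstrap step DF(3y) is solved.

step 1 [1y] bond c/1=3/200: DF=(245427/250000 − 3/200·(0))/(1+3/200) = 1209/1250 ≈ 0.967200
step 2 [2y] bond c/1=29/400: DF=(1100151/1000000 − 29/400·(0.967200))/(1+29/400) = 2401/2500 ≈ 0.960400
step 3 [3y] zero: DF = P = 9301/10000 ≈ 0.930100
step 4 [4y] zero: DF = P = 559/625 ≈ 0.894400

1 1 1209/1250
2 2 2401/2500
3 3 9301/10000
4 4 559/625
DF(3y) is solved at step 3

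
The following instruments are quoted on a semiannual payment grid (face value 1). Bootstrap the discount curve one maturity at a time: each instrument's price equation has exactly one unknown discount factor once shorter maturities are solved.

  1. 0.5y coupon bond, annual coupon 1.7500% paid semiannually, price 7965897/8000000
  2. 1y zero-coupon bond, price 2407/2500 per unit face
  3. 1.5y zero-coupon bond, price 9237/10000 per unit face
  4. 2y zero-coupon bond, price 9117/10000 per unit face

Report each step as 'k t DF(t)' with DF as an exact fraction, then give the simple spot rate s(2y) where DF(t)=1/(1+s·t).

step 1 [0.5y] bond c/2=7/800: DF=(7965897/8000000 − 7/800·(0))/(1+7/800) = 9871/10000 ≈ 0.987100
step 2 [1y] zero: DF = P = 2407/2500 ≈ 0.962800
step 3 [1.5y] zero: DF = P = 9237/10000 ≈ 0.923700
step 4 [2y] zero: DF = P = 9117/10000 ≈ 0.911700

1 1/2 9871/10000
2 1 2407/2500
3 3/2 9237/10000
4 2 9117/10000
s(2y) = (1/(9117/10000) − 1)/(2) = 883/18234 ≈ 4.8426%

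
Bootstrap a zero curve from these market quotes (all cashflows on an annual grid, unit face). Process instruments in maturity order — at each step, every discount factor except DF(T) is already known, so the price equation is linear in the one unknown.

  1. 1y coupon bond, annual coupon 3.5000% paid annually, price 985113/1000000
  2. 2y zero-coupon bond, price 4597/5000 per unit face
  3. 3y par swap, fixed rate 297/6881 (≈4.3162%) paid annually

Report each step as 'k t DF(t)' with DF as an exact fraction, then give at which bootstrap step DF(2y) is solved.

1 1 4759/5000
2 2 4597/5000
3 3 2203/2500
DF(2y) is solved at step 2

step 1 [1y] bond c/1=7/200: DF=(985113/1000000 − 7/200·(0))/(1+7/200) = 4759/5000 ≈ 0.951800
step 2 [2y] zero: DF = P = 4597/5000 ≈ 0.919400
step 3 [3y] swap r/1=297/6881: DF=(1 − 297/6881·(0.951800+0.919400))/(1+297/6881) = 2203/2500 ≈ 0.881200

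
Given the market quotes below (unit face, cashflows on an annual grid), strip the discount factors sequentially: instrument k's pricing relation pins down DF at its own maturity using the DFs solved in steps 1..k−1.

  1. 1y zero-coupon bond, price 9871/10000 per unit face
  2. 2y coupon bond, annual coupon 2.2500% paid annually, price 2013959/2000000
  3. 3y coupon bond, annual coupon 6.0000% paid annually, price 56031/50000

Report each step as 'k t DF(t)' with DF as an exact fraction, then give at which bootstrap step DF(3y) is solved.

1 1 9871/10000
2 2 9631/10000
3 3 2367/2500
DF(3y) is solved at step 3

step 1 [1y] zero: DF = P = 9871/10000 ≈ 0.987100
step 2 [2y] bond c/1=9/400: DF=(2013959/2000000 − 9/400·(0.987100))/(1+9/400) = 9631/10000 ≈ 0.963100
step 3 [3y] bond c/1=3/50: DF=(56031/50000 − 3/50·(0.987100+0.963100))/(1+3/50) = 2367/2500 ≈ 0.946800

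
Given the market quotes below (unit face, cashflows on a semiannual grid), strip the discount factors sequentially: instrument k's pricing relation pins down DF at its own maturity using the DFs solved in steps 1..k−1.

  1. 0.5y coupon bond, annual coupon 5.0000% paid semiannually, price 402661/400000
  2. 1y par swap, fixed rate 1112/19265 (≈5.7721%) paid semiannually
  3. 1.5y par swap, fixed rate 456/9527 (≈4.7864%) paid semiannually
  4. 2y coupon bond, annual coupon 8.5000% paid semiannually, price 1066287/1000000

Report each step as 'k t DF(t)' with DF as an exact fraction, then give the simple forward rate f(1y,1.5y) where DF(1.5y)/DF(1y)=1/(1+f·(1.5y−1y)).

1 1/2 9821/10000
2 1 2361/2500
3 3/2 2329/2500
4 2 9063/10000
f(1y,1.5y) = ((2361/2500)/(2329/2500) − 1)/(1/2) = 64/2329 ≈ 2.7480%

step 1 [0.5y] bond c/2=1/40: DF=(402661/400000 − 1/40·(0))/(1+1/40) = 9821/10000 ≈ 0.982100
step 2 [1y] swap r/2=556/19265: DF=(1 − 556/19265·(0.982100))/(1+556/19265) = 2361/2500 ≈ 0.944400
step 3 [1.5y] swap r/2=228/9527: DF=(1 − 228/9527·(0.982100+0.944400))/(1+228/9527) = 2329/2500 ≈ 0.931600
step 4 [2y] bond c/2=17/400: DF=(1066287/1000000 − 17/400·(0.982100+0.944400+0.931600))/(1+17/400) = 9063/10000 ≈ 0.906300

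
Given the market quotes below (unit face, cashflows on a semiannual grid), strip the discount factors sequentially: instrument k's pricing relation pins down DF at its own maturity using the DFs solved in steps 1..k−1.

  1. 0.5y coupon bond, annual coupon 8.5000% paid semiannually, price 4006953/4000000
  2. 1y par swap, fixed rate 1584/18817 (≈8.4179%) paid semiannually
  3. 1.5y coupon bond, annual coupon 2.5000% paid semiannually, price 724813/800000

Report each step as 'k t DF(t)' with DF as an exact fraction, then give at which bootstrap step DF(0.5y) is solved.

step 1 [0.5y] bond c/2=17/400: DF=(4006953/4000000 − 17/400·(0))/(1+17/400) = 9609/10000 ≈ 0.960900
step 2 [1y] swap r/2=792/18817: DF=(1 − 792/18817·(0.960900))/(1+792/18817) = 1151/1250 ≈ 0.920800
step 3 [1.5y] bond c/2=1/80: DF=(724813/800000 − 1/80·(0.960900+0.920800))/(1+1/80) = 2179/2500 ≈ 0.871600

1 1/2 9609/10000
2 1 1151/1250
3 3/2 2179/2500
DF(0.5y) is solved at step 1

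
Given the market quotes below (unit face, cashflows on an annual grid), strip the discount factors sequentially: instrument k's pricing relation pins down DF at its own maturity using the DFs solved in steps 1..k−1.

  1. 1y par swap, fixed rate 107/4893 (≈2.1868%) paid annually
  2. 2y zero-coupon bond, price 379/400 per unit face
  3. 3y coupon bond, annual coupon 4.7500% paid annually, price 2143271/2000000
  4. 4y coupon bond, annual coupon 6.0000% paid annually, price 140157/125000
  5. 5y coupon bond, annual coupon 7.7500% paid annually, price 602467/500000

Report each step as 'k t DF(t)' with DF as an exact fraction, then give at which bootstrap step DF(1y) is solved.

1 1 4893/5000
2 2 379/400
3 3 9357/10000
4 4 4479/5000
5 5 106/125
DF(1y) is solved at step 1

step 1 [1y] swap r/1=107/4893: DF=(1 − 107/4893·(0))/(1+107/4893) = 4893/5000 ≈ 0.978600
step 2 [2y] zero: DF = P = 379/400 ≈ 0.947500
step 3 [3y] bond c/1=19/400: DF=(2143271/2000000 − 19/400·(0.978600+0.947500))/(1+19/400) = 9357/10000 ≈ 0.935700
step 4 [4y] bond c/1=3/50: DF=(140157/125000 − 3/50·(0.978600+0.947500+0.935700))/(1+3/50) = 4479/5000 ≈ 0.895800
step 5 [5y] bond c/1=31/400: DF=(602467/500000 − 31/400·(0.978600+0.947500+0.935700+0.895800))/(1+31/400) = 106/125 ≈ 0.848000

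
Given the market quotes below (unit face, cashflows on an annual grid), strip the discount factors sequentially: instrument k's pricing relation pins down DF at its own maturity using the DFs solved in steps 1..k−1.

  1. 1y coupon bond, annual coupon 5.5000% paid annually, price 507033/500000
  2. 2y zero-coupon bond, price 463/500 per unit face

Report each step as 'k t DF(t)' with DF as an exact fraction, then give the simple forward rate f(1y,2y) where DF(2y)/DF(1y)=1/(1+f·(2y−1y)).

1 1 2403/2500
2 2 463/500
f(1y,2y) = ((2403/2500)/(463/500) − 1)/(1) = 88/2315 ≈ 3.8013%

step 1 [1y] bond c/1=11/200: DF=(507033/500000 − 11/200·(0))/(1+11/200) = 2403/2500 ≈ 0.961200
step 2 [2y] zero: DF = P = 463/500 ≈ 0.926000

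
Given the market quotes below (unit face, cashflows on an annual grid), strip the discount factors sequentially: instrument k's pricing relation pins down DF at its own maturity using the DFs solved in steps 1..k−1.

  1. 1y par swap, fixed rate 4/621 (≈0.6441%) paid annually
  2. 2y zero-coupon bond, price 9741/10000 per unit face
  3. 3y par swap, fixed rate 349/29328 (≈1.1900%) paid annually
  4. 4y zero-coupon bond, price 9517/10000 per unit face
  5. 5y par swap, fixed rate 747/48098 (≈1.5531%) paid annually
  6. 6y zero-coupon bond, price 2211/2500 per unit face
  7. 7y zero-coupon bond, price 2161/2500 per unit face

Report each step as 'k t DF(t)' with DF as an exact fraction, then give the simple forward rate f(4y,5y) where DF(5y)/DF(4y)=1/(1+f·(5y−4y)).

step 1 [1y] swap r/1=4/621: DF=(1 − 4/621·(0))/(1+4/621) = 621/625 ≈ 0.993600
step 2 [2y] zero: DF = P = 9741/10000 ≈ 0.974100
step 3 [3y] swap r/1=349/29328: DF=(1 − 349/29328·(0.993600+0.974100))/(1+349/29328) = 9651/10000 ≈ 0.965100
step 4 [4y] zero: DF = P = 9517/10000 ≈ 0.951700
step 5 [5y] swap r/1=747/48098: DF=(1 − 747/48098·(0.993600+0.974100+0.965100+0.951700))/(1+747/48098) = 9253/10000 ≈ 0.925300
step 6 [6y] zero: DF = P = 2211/2500 ≈ 0.884400
step 7 [7y] zero: DF = P = 2161/2500 ≈ 0.864400

1 1 621/625
2 2 9741/10000
3 3 9651/10000
4 4 9517/10000
5 5 9253/10000
6 6 2211/2500
7 7 2161/2500
f(4y,5y) = ((9517/10000)/(9253/10000) − 1)/(1) = 264/9253 ≈ 2.8531%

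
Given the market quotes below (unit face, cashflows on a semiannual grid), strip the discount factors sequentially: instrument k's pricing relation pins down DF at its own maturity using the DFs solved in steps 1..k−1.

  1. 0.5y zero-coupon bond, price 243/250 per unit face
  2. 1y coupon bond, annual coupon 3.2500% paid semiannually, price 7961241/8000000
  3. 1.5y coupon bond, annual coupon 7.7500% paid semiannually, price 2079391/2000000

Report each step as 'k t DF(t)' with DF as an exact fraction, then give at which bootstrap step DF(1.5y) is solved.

1 1/2 243/250
2 1 9637/10000
3 3/2 9287/10000
DF(1.5y) is solved at step 3

step 1 [0.5y] zero: DF = P = 243/250 ≈ 0.972000
step 2 [1y] bond c/2=13/800: DF=(7961241/8000000 − 13/800·(0.972000))/(1+13/800) = 9637/10000 ≈ 0.963700
step 3 [1.5y] bond c/2=31/800: DF=(2079391/2000000 − 31/800·(0.972000+0.963700))/(1+31/800) = 9287/10000 ≈ 0.928700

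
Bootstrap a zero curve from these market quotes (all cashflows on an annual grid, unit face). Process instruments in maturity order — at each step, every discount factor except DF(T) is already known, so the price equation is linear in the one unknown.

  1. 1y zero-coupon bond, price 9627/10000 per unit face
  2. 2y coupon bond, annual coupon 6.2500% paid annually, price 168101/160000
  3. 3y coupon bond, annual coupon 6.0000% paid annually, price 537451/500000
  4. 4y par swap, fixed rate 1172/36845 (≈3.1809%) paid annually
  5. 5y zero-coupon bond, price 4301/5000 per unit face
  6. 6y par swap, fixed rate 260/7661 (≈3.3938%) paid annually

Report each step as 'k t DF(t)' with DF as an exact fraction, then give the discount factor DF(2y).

step 1 [1y] zero: DF = P = 9627/10000 ≈ 0.962700
step 2 [2y] bond c/1=1/16: DF=(168101/160000 − 1/16·(0.962700))/(1+1/16) = 4661/5000 ≈ 0.932200
step 3 [3y] bond c/1=3/50: DF=(537451/500000 − 3/50·(0.962700+0.932200))/(1+3/50) = 2267/2500 ≈ 0.906800
step 4 [4y] swap r/1=1172/36845: DF=(1 − 1172/36845·(0.962700+0.932200+0.906800))/(1+1172/36845) = 2207/2500 ≈ 0.882800
step 5 [5y] zero: DF = P = 4301/5000 ≈ 0.860200
step 6 [6y] swap r/1=260/7661: DF=(1 − 260/7661·(0.962700+0.932200+0.906800+0.882800+0.860200))/(1+260/7661) = 409/500 ≈ 0.818000

1 1 9627/10000
2 2 4661/5000
3 3 2267/2500
4 4 2207/2500
5 5 4301/5000
6 6 409/500
DF(2y) = 4661/5000 ≈ 0.932200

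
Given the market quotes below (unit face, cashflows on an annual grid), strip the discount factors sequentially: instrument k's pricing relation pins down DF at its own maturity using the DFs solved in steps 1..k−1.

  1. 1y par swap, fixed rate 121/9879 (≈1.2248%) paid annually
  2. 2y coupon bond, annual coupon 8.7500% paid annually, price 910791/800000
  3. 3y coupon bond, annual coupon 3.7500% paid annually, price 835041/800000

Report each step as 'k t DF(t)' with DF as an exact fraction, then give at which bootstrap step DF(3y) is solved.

1 1 9879/10000
2 2 4837/5000
3 3 4677/5000
DF(3y) is solved at step 3

step 1 [1y] swap r/1=121/9879: DF=(1 − 121/9879·(0))/(1+121/9879) = 9879/10000 ≈ 0.987900
step 2 [2y] bond c/1=7/80: DF=(910791/800000 − 7/80·(0.987900))/(1+7/80) = 4837/5000 ≈ 0.967400
step 3 [3y] bond c/1=3/80: DF=(835041/800000 − 3/80·(0.987900+0.967400))/(1+3/80) = 4677/5000 ≈ 0.935400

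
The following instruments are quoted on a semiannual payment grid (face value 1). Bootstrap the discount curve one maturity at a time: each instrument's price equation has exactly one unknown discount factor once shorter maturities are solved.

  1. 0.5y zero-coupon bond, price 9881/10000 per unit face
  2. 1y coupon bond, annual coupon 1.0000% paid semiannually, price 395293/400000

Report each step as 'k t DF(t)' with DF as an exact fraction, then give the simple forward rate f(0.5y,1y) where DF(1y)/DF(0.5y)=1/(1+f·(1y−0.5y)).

1 1/2 9881/10000
2 1 1223/1250
f(0.5y,1y) = ((9881/10000)/(1223/1250) − 1)/(1/2) = 97/4892 ≈ 1.9828%

step 1 [0.5y] zero: DF = P = 9881/10000 ≈ 0.988100
step 2 [1y] bond c/2=1/200: DF=(395293/400000 − 1/200·(0.988100))/(1+1/200) = 1223/1250 ≈ 0.978400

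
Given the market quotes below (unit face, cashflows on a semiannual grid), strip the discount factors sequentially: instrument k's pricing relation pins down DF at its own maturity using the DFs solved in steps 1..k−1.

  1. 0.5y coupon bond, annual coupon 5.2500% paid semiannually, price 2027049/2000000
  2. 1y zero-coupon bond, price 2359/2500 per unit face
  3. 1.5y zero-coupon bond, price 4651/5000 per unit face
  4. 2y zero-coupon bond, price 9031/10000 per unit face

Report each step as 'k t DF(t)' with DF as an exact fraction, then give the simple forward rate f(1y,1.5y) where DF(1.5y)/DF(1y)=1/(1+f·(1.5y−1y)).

step 1 [0.5y] bond c/2=21/800: DF=(2027049/2000000 − 21/800·(0))/(1+21/800) = 2469/2500 ≈ 0.987600
step 2 [1y] zero: DF = P = 2359/2500 ≈ 0.943600
step 3 [1.5y] zero: DF = P = 4651/5000 ≈ 0.930200
step 4 [2y] zero: DF = P = 9031/10000 ≈ 0.903100

1 1/2 2469/2500
2 1 2359/2500
3 3/2 4651/5000
4 2 9031/10000
f(1y,1.5y) = ((2359/2500)/(4651/5000) − 1)/(1/2) = 134/4651 ≈ 2.8811%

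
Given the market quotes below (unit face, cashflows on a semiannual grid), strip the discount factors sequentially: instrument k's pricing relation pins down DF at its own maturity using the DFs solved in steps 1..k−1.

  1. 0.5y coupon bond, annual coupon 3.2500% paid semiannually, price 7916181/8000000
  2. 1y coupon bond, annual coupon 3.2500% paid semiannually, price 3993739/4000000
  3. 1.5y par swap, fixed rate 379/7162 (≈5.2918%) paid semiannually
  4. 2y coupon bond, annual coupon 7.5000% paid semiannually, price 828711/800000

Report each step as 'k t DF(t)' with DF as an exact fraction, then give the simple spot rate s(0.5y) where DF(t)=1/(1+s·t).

step 1 [0.5y] bond c/2=13/800: DF=(7916181/8000000 − 13/800·(0))/(1+13/800) = 9737/10000 ≈ 0.973700
step 2 [1y] bond c/2=13/800: DF=(3993739/4000000 − 13/800·(0.973700))/(1+13/800) = 9669/10000 ≈ 0.966900
step 3 [1.5y] swap r/2=379/14324: DF=(1 − 379/14324·(0.973700+0.966900))/(1+379/14324) = 4621/5000 ≈ 0.924200
step 4 [2y] bond c/2=3/80: DF=(828711/800000 − 3/80·(0.973700+0.966900+0.924200))/(1+3/80) = 8949/10000 ≈ 0.894900

1 1/2 9737/10000
2 1 9669/10000
3 3/2 4621/5000
4 2 8949/10000
s(0.5y) = (1/(9737/10000) − 1)/(1/2) = 526/9737 ≈ 5.4021%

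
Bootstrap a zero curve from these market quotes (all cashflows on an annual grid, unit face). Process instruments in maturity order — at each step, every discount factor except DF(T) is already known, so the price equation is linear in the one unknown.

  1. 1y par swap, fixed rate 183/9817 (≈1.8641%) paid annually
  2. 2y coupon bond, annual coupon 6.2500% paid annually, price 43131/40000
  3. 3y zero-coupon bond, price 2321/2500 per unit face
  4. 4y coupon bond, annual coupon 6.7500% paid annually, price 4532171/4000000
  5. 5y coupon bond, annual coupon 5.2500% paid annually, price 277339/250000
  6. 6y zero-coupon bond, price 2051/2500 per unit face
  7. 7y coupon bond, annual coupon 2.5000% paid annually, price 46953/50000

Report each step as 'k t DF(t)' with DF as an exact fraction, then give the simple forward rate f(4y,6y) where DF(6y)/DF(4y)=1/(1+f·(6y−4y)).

step 1 [1y] swap r/1=183/9817: DF=(1 − 183/9817·(0))/(1+183/9817) = 9817/10000 ≈ 0.981700
step 2 [2y] bond c/1=1/16: DF=(43131/40000 − 1/16·(0.981700))/(1+1/16) = 9571/10000 ≈ 0.957100
step 3 [3y] zero: DF = P = 2321/2500 ≈ 0.928400
step 4 [4y] bond c/1=27/400: DF=(4532171/4000000 − 27/400·(0.981700+0.957100+0.928400))/(1+27/400) = 8801/10000 ≈ 0.880100
step 5 [5y] bond c/1=21/400: DF=(277339/250000 − 21/400·(0.981700+0.957100+0.928400+0.880100))/(1+21/400) = 8671/10000 ≈ 0.867100
step 6 [6y] zero: DF = P = 2051/2500 ≈ 0.820400
step 7 [7y] bond c/1=1/40: DF=(46953/50000 − 1/40·(0.981700+0.957100+0.928400+0.880100+0.867100+0.820400))/(1+1/40) = 1959/2500 ≈ 0.783600

1 1 9817/10000
2 2 9571/10000
3 3 2321/2500
4 4 8801/10000
5 5 8671/10000
6 6 2051/2500
7 7 1959/2500
f(4y,6y) = ((8801/10000)/(2051/2500) − 1)/(2) = 597/16408 ≈ 3.6385%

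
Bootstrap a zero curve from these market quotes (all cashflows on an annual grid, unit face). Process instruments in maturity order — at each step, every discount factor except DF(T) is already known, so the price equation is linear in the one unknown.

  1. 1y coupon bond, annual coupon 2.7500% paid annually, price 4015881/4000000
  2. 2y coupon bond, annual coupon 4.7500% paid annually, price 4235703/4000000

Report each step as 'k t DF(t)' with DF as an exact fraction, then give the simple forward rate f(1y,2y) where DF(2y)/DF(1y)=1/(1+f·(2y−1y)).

step 1 [1y] bond c/1=11/400: DF=(4015881/4000000 − 11/400·(0))/(1+11/400) = 9771/10000 ≈ 0.977100
step 2 [2y] bond c/1=19/400: DF=(4235703/4000000 − 19/400·(0.977100))/(1+19/400) = 4833/5000 ≈ 0.966600

1 1 9771/10000
2 2 4833/5000
f(1y,2y) = ((9771/10000)/(4833/5000) − 1)/(1) = 35/3222 ≈ 1.0863%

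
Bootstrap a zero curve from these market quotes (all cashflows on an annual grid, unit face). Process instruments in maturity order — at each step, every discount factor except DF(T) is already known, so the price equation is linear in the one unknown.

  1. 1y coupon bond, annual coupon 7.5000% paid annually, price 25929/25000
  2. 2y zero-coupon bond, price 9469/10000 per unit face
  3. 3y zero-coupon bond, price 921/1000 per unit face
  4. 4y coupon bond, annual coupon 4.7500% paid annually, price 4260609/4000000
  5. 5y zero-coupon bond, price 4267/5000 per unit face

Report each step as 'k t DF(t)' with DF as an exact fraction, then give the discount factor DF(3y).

1 1 603/625
2 2 9469/10000
3 3 921/1000
4 4 2221/2500
5 5 4267/5000
DF(3y) = 921/1000 ≈ 0.921000

step 1 [1y] bond c/1=3/40: DF=(25929/25000 − 3/40·(0))/(1+3/40) = 603/625 ≈ 0.964800
step 2 [2y] zero: DF = P = 9469/10000 ≈ 0.946900
step 3 [3y] zero: DF = P = 921/1000 ≈ 0.921000
step 4 [4y] bond c/1=19/400: DF=(4260609/4000000 − 19/400·(0.964800+0.946900+0.921000))/(1+19/400) = 2221/2500 ≈ 0.888400
step 5 [5y] zero: DF = P = 4267/5000 ≈ 0.853400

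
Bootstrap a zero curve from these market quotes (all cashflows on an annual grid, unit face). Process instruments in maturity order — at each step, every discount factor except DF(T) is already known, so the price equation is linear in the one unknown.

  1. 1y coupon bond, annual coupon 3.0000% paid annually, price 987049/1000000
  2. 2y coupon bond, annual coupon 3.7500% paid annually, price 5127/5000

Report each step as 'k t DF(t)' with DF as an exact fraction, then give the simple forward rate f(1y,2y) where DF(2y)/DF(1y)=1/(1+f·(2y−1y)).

1 1 9583/10000
2 2 9537/10000
f(1y,2y) = ((9583/10000)/(9537/10000) − 1)/(1) = 46/9537 ≈ 0.4823%

step 1 [1y] bond c/1=3/100: DF=(987049/1000000 − 3/100·(0))/(1+3/100) = 9583/10000 ≈ 0.958300
step 2 [2y] bond c/1=3/80: DF=(5127/5000 − 3/80·(0.958300))/(1+3/80) = 9537/10000 ≈ 0.953700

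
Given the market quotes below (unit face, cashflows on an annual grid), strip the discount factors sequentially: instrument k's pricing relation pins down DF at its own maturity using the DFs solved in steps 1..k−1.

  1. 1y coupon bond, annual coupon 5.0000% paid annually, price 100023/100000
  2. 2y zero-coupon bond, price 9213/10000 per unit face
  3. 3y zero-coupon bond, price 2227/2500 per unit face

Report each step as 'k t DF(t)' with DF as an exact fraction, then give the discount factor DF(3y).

step 1 [1y] bond c/1=1/20: DF=(100023/100000 − 1/20·(0))/(1+1/20) = 4763/5000 ≈ 0.952600
step 2 [2y] zero: DF = P = 9213/10000 ≈ 0.921300
step 3 [3y] zero: DF = P = 2227/2500 ≈ 0.890800

1 1 4763/5000
2 2 9213/10000
3 3 2227/2500
DF(3y) = 2227/2500 ≈ 0.890800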